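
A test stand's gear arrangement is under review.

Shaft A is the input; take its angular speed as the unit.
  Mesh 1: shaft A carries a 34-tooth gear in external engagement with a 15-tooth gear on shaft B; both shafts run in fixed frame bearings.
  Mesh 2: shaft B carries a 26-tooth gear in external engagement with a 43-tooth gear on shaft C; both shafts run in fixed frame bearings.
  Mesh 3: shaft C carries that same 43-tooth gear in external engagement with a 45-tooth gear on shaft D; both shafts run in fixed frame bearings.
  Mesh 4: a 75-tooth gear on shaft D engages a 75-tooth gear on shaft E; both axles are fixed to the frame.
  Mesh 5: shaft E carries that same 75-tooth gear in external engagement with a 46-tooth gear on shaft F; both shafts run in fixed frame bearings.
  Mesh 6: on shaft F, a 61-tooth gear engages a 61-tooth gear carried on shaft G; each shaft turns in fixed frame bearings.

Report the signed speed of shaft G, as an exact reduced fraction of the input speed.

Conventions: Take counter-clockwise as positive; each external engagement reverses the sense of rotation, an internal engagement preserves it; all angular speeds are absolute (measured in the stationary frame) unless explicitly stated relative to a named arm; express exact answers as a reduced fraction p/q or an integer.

6-mesh fixed-axis compound train (all bearings frame-fixed)
mesh 1 [34T→15T]: |ω|/ω_in = 1×34/15 = 34/15, sense flips to −
mesh 2 [26T→43T]: |ω|/ω_in = (34/15)×26/43 = 884/645, sense flips to +
mesh 3 [43T→45T]: |ω|/ω_in = (884/645)×43/45 = 884/675, sense flips to −
mesh 4 [75T→75T]: |ω|/ω_in = (884/675)×75/75 = 884/675, sense flips to +
mesh 5 [75T→46T]: |ω|/ω_in = (884/675)×75/46 = 442/207, sense flips to −
mesh 6 [61T→61T]: |ω|/ω_in = (442/207)×61/61 = 442/207, sense flips to +
signed output speed (× input speed) = 442/207

442/207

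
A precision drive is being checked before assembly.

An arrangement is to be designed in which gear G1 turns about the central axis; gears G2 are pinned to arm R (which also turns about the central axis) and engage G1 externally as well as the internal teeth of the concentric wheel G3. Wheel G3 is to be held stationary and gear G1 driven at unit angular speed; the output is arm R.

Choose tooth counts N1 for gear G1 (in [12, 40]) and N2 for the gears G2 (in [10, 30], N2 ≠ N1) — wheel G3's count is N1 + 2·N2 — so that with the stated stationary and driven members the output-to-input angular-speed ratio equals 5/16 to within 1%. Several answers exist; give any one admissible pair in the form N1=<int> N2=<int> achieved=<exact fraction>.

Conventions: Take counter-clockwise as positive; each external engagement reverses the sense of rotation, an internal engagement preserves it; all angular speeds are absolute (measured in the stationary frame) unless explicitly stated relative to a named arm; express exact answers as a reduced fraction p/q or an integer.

class = planetary set [ratio 5/16 wanted; Willis about the carrier]
Willis with ω_ring = 0: ω_arm/ω_sun = N1/(N1+N3); set equal to 5/16  ⇒  N3/N1 = 1/(5/16) − 1 = 11/5
N3 = N1 + 2·N2  ⇒  N2/N1 = (N3/N1 − 1)/2 = (11/5 − 1)/2 = 3/5
smallest multiple with N1 ≥ 12 and N2 ≥ 10: k = 4  ⇒  N1 = 4·5 = 20, N2 = 4·3 = 12 (N1 ≤ 40, N2 ≤ 30, N2 ≠ N1 ✓), N3 = 20 + 2·12 = 44
check: N1/(N1+N3) with N1 = 20, N3 = 44 gives 5/16; |achieved − target| = 0 ≤ 1/320 ✓

N1=20 N2=12 achieved=5/16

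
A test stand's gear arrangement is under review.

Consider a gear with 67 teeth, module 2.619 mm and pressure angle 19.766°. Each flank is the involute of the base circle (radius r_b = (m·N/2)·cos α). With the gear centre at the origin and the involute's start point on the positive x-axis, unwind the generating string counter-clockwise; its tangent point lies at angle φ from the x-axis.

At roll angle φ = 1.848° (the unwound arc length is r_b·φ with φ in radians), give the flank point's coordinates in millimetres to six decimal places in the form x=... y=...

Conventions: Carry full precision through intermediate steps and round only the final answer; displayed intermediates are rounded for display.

topology: single-mesh involute geometry — m = 2.619, N = 67
pitch radius r_p = m·N/2 = 2.619·67/2 = 87.736500
base radius r_b = r_p·cos α = 87.736500·cos 19.766° = 82.567207
roll angle φ = 1.848° = 0.03225368 rad
x = r_b·(cos φ + φ·sin φ) = 82.610143
y = r_b·(sin φ − φ·cos φ) = 0.000923

x=82.610143 y=0.000923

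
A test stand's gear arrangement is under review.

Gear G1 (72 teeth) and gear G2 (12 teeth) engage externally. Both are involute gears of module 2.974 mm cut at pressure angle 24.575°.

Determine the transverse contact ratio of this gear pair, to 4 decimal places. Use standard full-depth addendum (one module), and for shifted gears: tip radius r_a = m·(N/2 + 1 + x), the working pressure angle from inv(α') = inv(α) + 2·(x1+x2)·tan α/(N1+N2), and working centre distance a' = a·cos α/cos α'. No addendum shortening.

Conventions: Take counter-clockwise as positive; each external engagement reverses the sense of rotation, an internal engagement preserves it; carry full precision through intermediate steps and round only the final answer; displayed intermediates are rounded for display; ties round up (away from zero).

single-mesh involute tooth geometry (72T engaging 12T at module 2.974)
base radii: r_b1 = 97.365892, r_b2 = 16.227649
tip radii: r_a1 = 110.038000, r_a2 = 20.818000
no profile shift: α' = α, a' = a
action lengths: √(r_a1²−r_b1²) = 51.266407, √(r_a2²−r_b2²) = 13.040420
base pitch p_b = π·m·cos α = 8.496777
CR = (51.266407 + 13.040420 − 124.908000·sin 24.57500°)/8.496777 = 1.454620
contact ratio ≈ 1.4546

1.4546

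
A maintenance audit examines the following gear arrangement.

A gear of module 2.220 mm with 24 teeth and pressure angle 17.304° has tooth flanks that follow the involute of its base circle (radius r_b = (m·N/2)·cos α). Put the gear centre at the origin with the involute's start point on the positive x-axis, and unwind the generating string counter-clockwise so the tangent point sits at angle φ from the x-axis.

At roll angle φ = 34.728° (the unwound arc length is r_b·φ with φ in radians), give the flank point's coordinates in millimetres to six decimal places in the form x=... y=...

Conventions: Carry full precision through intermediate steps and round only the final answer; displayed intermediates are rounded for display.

x=29.685862 y=1.819407

topology: single-mesh involute geometry — m = 2.220, N = 24
pitch radius r_p = m·N/2 = 2.220·24/2 = 26.640000
base radius r_b = r_p·cos α = 26.640000·cos 17.304° = 25.434275
roll angle φ = 34.728° = 0.60611794 rad
x = r_b·(cos φ + φ·sin φ) = 29.685862
y = r_b·(sin φ − φ·cos φ) = 1.819407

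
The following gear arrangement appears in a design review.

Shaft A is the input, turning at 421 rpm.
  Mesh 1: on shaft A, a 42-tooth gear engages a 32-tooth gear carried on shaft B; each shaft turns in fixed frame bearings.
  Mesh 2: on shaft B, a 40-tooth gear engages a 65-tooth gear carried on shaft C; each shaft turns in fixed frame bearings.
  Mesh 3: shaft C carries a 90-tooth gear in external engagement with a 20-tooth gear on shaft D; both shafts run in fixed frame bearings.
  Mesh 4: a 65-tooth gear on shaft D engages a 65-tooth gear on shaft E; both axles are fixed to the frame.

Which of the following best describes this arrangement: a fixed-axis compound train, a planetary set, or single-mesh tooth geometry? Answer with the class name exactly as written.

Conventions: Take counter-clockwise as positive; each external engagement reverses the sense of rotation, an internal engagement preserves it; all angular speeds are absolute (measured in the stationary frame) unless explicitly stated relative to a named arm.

topology: fixed-axis compound train — 4 meshes, A→E
classification: fixed-axis compound train

fixed-axis compound train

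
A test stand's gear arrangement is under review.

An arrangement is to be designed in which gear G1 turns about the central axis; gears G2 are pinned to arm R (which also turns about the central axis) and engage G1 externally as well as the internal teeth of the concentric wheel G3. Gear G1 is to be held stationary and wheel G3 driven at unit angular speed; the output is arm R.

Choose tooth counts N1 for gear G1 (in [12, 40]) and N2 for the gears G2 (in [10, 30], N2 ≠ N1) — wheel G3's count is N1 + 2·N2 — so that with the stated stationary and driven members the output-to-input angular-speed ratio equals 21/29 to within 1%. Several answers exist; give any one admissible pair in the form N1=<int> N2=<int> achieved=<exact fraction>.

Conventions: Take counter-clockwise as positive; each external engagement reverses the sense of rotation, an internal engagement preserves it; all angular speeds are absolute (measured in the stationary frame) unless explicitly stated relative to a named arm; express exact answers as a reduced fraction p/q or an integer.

topology: planetary set — design target 21/29, arm = carrier (Willis)
Willis with ω_sun = 0: ω_arm/ω_ring = N3/(N1+N3); set equal to 21/29  ⇒  N3/N1 = (21/29)/(1 − 21/29) = 21/8
N3 = N1 + 2·N2  ⇒  N2/N1 = (N3/N1 − 1)/2 = (21/8 − 1)/2 = 13/16
smallest multiple with N1 ≥ 12 and N2 ≥ 10: k = 1  ⇒  N1 = 1·16 = 16, N2 = 1·13 = 13 (N1 ≤ 40, N2 ≤ 30, N2 ≠ N1 ✓), N3 = 16 + 2·13 = 42
check: N3/(N1+N3) with N1 = 16, N3 = 42 gives 21/29; |achieved − target| = 0 ≤ 21/2900 ✓

N1=16 N2=13 achieved=21/29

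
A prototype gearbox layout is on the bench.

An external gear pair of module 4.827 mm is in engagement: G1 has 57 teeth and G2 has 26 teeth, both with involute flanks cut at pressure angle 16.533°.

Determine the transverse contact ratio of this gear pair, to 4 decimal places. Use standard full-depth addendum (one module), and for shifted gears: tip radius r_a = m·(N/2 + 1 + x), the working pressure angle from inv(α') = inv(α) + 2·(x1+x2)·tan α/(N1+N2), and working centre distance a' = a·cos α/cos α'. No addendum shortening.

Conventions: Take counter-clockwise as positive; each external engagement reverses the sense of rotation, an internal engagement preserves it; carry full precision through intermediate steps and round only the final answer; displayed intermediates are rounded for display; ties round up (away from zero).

1.8907

class = single-mesh tooth geometry [involute pair 57T × 26T, m = 4.827]
base radii: r_b1 = 131.881826, r_b2 = 60.156622
tip radii: r_a1 = 142.396500, r_a2 = 67.578000
no profile shift: α' = α, a' = a
action lengths: √(r_a1²−r_b1²) = 53.702395, √(r_a2²−r_b2²) = 30.789071
base pitch p_b = π·m·cos α = 14.537508
CR = (53.702395 + 30.789071 − 200.320500·sin 16.53300°)/14.537508 = 1.890747
contact ratio ≈ 1.8907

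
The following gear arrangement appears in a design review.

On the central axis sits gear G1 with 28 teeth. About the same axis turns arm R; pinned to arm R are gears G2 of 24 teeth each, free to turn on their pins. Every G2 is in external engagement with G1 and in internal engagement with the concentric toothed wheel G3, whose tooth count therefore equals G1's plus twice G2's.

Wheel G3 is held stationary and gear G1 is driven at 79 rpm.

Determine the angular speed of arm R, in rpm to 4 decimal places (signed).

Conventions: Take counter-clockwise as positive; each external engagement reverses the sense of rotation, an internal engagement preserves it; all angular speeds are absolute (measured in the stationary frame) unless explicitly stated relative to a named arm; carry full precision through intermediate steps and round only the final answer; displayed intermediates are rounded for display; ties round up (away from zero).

+21.2692 rpm

class = planetary set [G3 = 28+2·24 = 76; Willis about the carrier]
normalise by the input: solve with ω_sun = 1, then scale by 79 rpm
ring teeth: 28 + 2·24 = 76
28(ω_sun−ω_arm) = −76(ω_ring−ω_arm),  ω_ring = 0, ω_sun = 1
28(1−ω_arm) = −76(0−ω_arm)  ⇒  104·ω_arm = 28  ⇒  ω_arm = 7/26
scale: ω_arm = 7/26 × 79 rpm = +21.2692 rpm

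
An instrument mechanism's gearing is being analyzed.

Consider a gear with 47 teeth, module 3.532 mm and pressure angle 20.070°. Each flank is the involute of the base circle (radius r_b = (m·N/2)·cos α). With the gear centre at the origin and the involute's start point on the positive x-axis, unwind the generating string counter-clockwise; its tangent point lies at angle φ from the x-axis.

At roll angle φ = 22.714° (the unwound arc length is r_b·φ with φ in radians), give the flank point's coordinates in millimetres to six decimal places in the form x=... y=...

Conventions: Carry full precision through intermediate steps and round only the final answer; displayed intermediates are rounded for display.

recognized (one wheel, involute flank): single-mesh tooth geometry, m = 3.532, N = 47
pitch radius r_p = m·N/2 = 3.532·47/2 = 83.002000
base radius r_b = r_p·cos α = 83.002000·cos 20.070° = 77.961626
roll angle φ = 22.714° = 0.39643409 rad
x = r_b·(cos φ + φ·sin φ) = 83.849244
y = r_b·(sin φ − φ·cos φ) = 1.593793

x=83.849244 y=1.593793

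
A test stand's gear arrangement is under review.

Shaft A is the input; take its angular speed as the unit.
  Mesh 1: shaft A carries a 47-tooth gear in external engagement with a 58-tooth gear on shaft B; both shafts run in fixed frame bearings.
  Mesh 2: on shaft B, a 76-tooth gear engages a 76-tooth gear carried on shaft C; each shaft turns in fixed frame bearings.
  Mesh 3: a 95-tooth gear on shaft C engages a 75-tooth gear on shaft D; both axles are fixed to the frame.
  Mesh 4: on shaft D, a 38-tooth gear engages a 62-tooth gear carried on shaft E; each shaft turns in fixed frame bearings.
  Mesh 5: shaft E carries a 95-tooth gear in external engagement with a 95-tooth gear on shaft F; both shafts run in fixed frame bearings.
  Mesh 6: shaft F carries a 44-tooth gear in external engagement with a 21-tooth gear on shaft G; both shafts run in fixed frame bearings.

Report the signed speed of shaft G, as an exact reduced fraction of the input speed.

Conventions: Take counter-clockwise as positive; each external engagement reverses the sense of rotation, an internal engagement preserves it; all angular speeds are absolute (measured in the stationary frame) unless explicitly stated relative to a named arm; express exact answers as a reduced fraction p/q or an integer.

373274/283185

6-mesh fixed-axis compound train (all bearings frame-fixed)
mesh 1 [47T→58T]: |ω|/ω_in = 1×47/58 = 47/58, sense flips to −
mesh 2 [76T→76T]: |ω|/ω_in = (47/58)×76/76 = 47/58, sense flips to +
mesh 3 [95T→75T]: |ω|/ω_in = (47/58)×95/75 = 893/870, sense flips to −
mesh 4 [38T→62T]: |ω|/ω_in = (893/870)×38/62 = 16967/26970, sense flips to +
mesh 5 [95T→95T]: |ω|/ω_in = (16967/26970)×95/95 = 16967/26970, sense flips to −
mesh 6 [44T→21T]: |ω|/ω_in = (16967/26970)×44/21 = 373274/283185, sense flips to +
signed output speed (× input speed) = 373274/283185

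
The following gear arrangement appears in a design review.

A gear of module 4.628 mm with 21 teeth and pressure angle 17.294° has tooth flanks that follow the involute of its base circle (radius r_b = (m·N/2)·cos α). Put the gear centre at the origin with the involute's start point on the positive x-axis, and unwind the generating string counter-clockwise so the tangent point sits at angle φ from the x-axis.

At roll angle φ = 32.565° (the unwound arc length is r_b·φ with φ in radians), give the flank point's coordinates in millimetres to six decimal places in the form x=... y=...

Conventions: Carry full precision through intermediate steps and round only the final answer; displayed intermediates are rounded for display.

x=53.296791 y=2.748911

topology: single-mesh involute geometry — m = 4.628, N = 21
pitch radius r_p = m·N/2 = 4.628·21/2 = 48.594000
base radius r_b = r_p·cos α = 48.594000·cos 17.294° = 46.397159
roll angle φ = 32.565° = 0.56836647 rad
x = r_b·(cos φ + φ·sin φ) = 53.296791
y = r_b·(sin φ − φ·cos φ) = 2.748911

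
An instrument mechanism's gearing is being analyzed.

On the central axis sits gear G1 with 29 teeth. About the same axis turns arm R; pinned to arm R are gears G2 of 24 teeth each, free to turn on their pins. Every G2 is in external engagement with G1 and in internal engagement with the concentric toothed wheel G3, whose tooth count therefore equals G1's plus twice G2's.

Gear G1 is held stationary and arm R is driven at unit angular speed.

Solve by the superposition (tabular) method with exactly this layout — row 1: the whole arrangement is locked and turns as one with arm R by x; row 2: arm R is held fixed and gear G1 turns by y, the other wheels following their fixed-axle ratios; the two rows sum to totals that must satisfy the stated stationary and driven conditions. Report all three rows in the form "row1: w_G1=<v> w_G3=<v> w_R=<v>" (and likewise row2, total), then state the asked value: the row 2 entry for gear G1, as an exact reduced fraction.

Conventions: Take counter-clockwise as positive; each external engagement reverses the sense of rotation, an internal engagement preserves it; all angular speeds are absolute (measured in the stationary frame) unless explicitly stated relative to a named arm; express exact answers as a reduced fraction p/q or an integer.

row1: w_G1=1 w_G3=1 w_R=1
row2: w_G1=-1 w_G3=29/77 w_R=0
total: w_G1=0 w_G3=106/77 w_R=1
asked value: -1

recognized (axles ride arm R): planetary set, 29/24/77 teeth
row 1 — lock + rotate with arm: ω_sun = ω_ring = ω_arm = x
row 2: sun turns y, ring = −(29/77)·y, arm 0
boundary: total ω_sun = x + y = 0 and total ω_arm = x = 1  ⇒  y = -1, x = 1
row 2 ring = −(29/77)·(-1) = 29/77
totals (row 1 + row 2): sun 1 + (-1) = 0, ring 1 + 29/77 = 106/77, arm 1 + 0 = 1
asked cell (row2, sun) = -1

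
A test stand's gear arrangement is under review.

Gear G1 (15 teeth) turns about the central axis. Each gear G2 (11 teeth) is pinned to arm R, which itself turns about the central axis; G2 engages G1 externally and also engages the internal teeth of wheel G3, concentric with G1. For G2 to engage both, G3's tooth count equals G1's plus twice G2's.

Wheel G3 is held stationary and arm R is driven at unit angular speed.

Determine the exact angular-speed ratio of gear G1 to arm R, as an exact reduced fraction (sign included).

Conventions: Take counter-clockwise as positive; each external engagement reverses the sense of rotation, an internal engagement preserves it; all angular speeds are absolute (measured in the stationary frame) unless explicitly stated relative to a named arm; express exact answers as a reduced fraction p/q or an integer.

52/15

topology: planetary set — G1 15T / G2 11T / G3 37T, arm = carrier (Willis)
ring teeth: 15 + 2·11 = 37
15(ω_sun−ω_arm) = −37(ω_ring−ω_arm),  ω_ring = 0, ω_arm = 1
ω_sun = 1 − (37/15)(0−1) = 52/15
ω_out/ω_in = 52/15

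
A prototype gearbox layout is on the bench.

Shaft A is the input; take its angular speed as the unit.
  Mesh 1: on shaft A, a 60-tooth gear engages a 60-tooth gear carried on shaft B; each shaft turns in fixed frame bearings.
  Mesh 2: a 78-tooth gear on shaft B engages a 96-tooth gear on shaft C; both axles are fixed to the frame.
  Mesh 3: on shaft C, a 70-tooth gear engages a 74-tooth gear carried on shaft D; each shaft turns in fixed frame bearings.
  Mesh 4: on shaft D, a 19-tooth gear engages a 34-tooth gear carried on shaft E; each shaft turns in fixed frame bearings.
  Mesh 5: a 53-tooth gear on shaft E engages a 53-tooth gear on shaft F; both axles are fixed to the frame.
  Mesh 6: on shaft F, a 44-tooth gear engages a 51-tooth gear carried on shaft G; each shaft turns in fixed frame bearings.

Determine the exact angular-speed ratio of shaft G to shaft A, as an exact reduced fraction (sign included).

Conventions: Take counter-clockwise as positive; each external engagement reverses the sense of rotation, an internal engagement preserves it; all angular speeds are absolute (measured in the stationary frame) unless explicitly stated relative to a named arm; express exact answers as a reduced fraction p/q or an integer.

95095/256632

class = fixed-axis compound train [6 meshes; 6 ratios multiply, 6 sense flips]
mesh 1 [60T→60T]: running ratio 1, sense −
mesh 2 [78T→96T]: running ratio 13/16, sense +
mesh 3 [70T→74T]: running ratio 455/592, sense −
mesh 4 [19T→34T]: running ratio 8645/20128, sense +
mesh 5 [53T→53T]: running ratio 8645/20128, sense −
mesh 6 [44T→51T]: running ratio 95095/256632, sense +
ω_out/ω_in = 95095/256632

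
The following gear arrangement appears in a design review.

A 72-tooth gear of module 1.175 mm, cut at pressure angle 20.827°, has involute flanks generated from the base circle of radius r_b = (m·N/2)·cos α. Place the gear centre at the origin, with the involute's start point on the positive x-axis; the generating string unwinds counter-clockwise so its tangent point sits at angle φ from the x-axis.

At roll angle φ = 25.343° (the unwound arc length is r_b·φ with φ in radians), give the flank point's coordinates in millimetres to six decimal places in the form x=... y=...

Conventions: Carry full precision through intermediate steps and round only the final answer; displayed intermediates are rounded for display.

topology: single-mesh involute geometry — m = 1.175, N = 72
pitch radius r_p = m·N/2 = 1.175·72/2 = 42.300000
base radius r_b = r_p·cos α = 42.300000·cos 20.827° = 39.536043
roll angle φ = 25.343° = 0.44231879 rad
x = r_b·(cos φ + φ·sin φ) = 43.216455
y = r_b·(sin φ − φ·cos φ) = 1.118298

x=43.216455 y=1.118298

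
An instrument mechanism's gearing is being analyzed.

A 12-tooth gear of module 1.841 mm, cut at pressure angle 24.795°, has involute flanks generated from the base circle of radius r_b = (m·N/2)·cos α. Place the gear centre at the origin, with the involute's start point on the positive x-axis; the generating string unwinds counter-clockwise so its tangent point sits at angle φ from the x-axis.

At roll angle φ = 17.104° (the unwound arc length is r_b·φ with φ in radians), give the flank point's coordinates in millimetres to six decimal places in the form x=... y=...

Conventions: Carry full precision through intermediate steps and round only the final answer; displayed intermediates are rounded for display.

class = single-mesh tooth geometry [base-circle involute, m = 1.841, 12T]
pitch radius r_p = m·N/2 = 1.841·12/2 = 11.046000
base radius r_b = r_p·cos α = 11.046000·cos 24.795° = 10.027714
roll angle φ = 17.104° = 0.29852112 rad
x = r_b·(cos φ + φ·sin φ) = 10.464618
y = r_b·(sin φ − φ·cos φ) = 0.088131

x=10.464618 y=0.088131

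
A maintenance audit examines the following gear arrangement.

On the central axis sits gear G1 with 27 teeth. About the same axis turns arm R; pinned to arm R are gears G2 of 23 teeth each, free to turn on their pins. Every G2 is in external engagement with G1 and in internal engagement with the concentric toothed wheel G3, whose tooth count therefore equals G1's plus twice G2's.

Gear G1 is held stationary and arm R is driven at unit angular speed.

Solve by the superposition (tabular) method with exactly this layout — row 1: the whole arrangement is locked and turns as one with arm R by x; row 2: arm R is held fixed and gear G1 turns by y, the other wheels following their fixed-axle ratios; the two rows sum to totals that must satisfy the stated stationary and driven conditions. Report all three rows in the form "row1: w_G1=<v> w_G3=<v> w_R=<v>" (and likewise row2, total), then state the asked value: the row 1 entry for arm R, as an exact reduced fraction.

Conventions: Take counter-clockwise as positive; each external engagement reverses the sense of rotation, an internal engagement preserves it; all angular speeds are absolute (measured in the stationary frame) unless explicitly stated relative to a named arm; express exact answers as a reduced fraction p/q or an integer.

row1: w_G1=1 w_G3=1 w_R=1
row2: w_G1=-1 w_G3=27/73 w_R=0
total: w_G1=0 w_G3=100/73 w_R=1
asked value: 1

planetary set (27T centre, 23T on arm, 73T internal) — Willis relation
row 1 (train locked, turned with arm): all members turn x
row 2: sun turns y, ring = −(27/73)·y, arm 0
boundary: total ω_sun = x + y = 0 and total ω_arm = x = 1  ⇒  y = -1, x = 1
row 2 ring = −(27/73)·(-1) = 27/73
totals (row 1 + row 2): sun 1 + (-1) = 0, ring 1 + 27/73 = 100/73, arm 1 + 0 = 1
asked cell (row1, arm) = 1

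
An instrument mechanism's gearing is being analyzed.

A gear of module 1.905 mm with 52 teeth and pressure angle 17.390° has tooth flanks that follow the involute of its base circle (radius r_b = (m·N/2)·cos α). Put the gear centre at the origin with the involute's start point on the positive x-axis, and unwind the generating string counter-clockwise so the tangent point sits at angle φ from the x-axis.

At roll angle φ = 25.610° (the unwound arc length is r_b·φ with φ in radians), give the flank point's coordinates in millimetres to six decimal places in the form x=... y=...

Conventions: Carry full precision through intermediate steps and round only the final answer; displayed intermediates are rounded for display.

x=51.754527 y=1.379075

class = single-mesh tooth geometry [base-circle involute, m = 1.905, 52T]
pitch radius r_p = m·N/2 = 1.905·52/2 = 49.530000
base radius r_b = r_p·cos α = 49.530000·cos 17.390° = 47.266108
roll angle φ = 25.610° = 0.44697882 rad
x = r_b·(cos φ + φ·sin φ) = 51.754527
y = r_b·(sin φ − φ·cos φ) = 1.379075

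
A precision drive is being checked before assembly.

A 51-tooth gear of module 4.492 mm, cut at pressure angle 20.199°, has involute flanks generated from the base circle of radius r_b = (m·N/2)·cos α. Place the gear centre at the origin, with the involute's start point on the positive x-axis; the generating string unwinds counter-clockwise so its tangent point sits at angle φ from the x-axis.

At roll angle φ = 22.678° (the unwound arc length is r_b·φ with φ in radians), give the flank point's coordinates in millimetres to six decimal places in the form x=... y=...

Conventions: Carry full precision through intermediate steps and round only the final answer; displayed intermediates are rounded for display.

class = single-mesh tooth geometry [base-circle involute, m = 4.492, 51T]
pitch radius r_p = m·N/2 = 4.492·51/2 = 114.546000
base radius r_b = r_p·cos α = 114.546000·cos 20.199° = 107.501312
roll angle φ = 22.678° = 0.39580577 rad
x = r_b·(cos φ + φ·sin φ) = 115.595066
y = r_b·(sin φ − φ·cos φ) = 2.187358

x=115.595066 y=2.187358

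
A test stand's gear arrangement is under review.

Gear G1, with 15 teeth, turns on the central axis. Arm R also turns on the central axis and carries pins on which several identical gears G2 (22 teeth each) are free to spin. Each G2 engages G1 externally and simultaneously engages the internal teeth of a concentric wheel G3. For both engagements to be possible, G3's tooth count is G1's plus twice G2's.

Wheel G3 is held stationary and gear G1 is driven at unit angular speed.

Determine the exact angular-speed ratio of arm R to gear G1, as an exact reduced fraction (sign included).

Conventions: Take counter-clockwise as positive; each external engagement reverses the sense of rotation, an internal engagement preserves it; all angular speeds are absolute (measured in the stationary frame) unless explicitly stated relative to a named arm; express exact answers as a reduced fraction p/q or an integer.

15/74

recognized (axles ride arm R): planetary set, 15/22/59 teeth
ring teeth: 15 + 2·22 = 59
15(ω_sun−ω_arm) = −59(ω_ring−ω_arm),  ω_ring = 0, ω_sun = 1
15(1−ω_arm) = −59(0−ω_arm)  ⇒  74·ω_arm = 15  ⇒  ω_arm = 15/74
ω_out/ω_in = 15/74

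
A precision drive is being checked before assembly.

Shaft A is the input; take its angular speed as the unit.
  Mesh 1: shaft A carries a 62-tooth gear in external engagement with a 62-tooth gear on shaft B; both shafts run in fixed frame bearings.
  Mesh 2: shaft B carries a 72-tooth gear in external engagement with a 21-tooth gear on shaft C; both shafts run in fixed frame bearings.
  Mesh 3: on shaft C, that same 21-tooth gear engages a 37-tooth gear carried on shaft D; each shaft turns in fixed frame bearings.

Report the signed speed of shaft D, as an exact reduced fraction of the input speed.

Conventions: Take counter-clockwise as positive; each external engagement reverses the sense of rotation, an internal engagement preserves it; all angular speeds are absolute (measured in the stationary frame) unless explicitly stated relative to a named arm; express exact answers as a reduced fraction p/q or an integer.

-72/37

3-mesh fixed-axis compound train (all bearings frame-fixed)
mesh 1 [62T→62T]: |ω|/ω_in = 1×62/62 = 1, sense flips to −
mesh 2 [72T→21T]: |ω|/ω_in = 1×72/21 = 24/7, sense flips to +
mesh 3 [21T→37T]: |ω|/ω_in = (24/7)×21/37 = 72/37, sense flips to −
signed output speed (× input speed) = -72/37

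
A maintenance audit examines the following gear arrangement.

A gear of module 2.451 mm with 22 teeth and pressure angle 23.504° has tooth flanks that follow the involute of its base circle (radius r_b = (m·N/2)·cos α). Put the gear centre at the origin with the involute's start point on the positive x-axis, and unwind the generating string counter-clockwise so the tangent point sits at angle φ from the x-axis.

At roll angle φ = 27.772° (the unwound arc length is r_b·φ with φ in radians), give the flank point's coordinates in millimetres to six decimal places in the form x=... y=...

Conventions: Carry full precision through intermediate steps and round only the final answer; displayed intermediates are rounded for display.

recognized (one wheel, involute flank): single-mesh tooth geometry, m = 2.451, N = 22
pitch radius r_p = m·N/2 = 2.451·22/2 = 26.961000
base radius r_b = r_p·cos α = 26.961000·cos 23.504° = 24.724106
roll angle φ = 27.772° = 0.48471284 rad
x = r_b·(cos φ + φ·sin φ) = 27.460145
y = r_b·(sin φ − φ·cos φ) = 0.916674

x=27.460145 y=0.916674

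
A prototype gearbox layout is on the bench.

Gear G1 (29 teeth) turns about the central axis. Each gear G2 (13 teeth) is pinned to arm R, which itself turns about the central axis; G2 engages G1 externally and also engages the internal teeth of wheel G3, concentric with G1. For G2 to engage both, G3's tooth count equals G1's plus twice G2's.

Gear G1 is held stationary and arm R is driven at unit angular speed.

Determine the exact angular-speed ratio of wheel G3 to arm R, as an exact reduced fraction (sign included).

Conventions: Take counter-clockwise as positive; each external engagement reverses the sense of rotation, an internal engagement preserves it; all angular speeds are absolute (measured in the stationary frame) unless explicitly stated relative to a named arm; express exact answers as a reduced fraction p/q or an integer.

84/55

topology: planetary set — G1 29T / G2 13T / G3 55T, arm = carrier (Willis)
ring teeth: 29 + 2·13 = 55
29(ω_sun−ω_arm) = −55(ω_ring−ω_arm),  ω_sun = 0, ω_arm = 1
ω_ring = 1 − (29/55)(0−1) = 84/55
ω_out/ω_in = 84/55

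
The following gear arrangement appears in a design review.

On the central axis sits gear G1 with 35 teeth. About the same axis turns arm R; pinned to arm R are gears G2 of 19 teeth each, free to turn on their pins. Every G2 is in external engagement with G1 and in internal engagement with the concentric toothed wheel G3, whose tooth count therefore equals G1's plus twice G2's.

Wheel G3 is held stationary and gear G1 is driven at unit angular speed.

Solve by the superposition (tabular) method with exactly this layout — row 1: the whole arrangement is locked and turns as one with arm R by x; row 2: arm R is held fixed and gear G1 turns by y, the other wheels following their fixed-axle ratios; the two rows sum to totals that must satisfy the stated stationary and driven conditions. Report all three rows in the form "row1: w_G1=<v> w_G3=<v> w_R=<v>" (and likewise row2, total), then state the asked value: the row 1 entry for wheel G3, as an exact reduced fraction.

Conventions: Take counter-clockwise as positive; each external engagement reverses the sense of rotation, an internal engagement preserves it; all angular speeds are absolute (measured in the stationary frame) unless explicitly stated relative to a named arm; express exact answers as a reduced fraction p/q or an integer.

row1: w_G1=35/108 w_G3=35/108 w_R=35/108
row2: w_G1=73/108 w_G3=-35/108 w_R=0
total: w_G1=1 w_G3=0 w_R=35/108
asked value: 35/108

planetary set (35T centre, 19T on arm, 73T internal) — Willis relation
row 1: whole set turns with the arm by x
superposition row 2 [arm held]: sun y, ring −(35/73)·y, arm 0
boundary: total ω_ring = x − (35/73)·y = 0 and total ω_sun = x + y = 1  ⇒  y = 73/108, x = 35/108
row 2 ring = −(35/73)·73/108 = -35/108
totals (row 1 + row 2): sun 35/108 + 73/108 = 1, ring 35/108 + (-35/108) = 0, arm 35/108 + 0 = 35/108
asked cell (row1, ring) = 35/108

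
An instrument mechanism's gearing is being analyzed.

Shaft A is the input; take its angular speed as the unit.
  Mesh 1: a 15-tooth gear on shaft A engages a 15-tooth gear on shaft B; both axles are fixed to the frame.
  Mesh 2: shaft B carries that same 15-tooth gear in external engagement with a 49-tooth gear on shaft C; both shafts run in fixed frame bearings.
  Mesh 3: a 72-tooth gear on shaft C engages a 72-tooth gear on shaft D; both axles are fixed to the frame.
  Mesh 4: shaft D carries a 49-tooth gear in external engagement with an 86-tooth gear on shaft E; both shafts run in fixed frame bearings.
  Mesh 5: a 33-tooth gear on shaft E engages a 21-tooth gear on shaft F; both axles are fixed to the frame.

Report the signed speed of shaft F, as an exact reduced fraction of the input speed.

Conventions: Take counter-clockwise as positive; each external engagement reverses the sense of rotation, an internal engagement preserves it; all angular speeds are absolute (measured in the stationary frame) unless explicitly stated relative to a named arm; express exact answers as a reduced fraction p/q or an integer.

5-mesh fixed-axis compound train (all bearings frame-fixed)
mesh 1 [15T→15T]: |ω|/ω_in = 1×15/15 = 1, sense flips to −
mesh 2 [15T→49T]: |ω|/ω_in = 1×15/49 = 15/49, sense flips to +
mesh 3 [72T→72T]: |ω|/ω_in = (15/49)×72/72 = 15/49, sense flips to −
mesh 4 [49T→86T]: |ω|/ω_in = (15/49)×49/86 = 15/86, sense flips to +
mesh 5 [33T→21T]: |ω|/ω_in = (15/86)×33/21 = 165/602, sense flips to −
signed output speed (× input speed) = -165/602

-165/602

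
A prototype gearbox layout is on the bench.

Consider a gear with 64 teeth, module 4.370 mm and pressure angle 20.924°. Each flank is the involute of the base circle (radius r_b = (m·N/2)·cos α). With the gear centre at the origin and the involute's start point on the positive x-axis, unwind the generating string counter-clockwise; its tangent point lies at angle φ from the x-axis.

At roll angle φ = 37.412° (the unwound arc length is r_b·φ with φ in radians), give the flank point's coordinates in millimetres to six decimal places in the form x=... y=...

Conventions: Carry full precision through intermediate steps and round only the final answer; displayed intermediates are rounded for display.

recognized (one wheel, involute flank): single-mesh tooth geometry, m = 4.370, N = 64
pitch radius r_p = m·N/2 = 4.370·64/2 = 139.840000
base radius r_b = r_p·cos α = 139.840000·cos 20.924° = 130.618246
roll angle φ = 37.412° = 0.65296258 rad
x = r_b·(cos φ + φ·sin φ) = 155.564988
y = r_b·(sin φ − φ·cos φ) = 11.612258

x=155.564988 y=11.612258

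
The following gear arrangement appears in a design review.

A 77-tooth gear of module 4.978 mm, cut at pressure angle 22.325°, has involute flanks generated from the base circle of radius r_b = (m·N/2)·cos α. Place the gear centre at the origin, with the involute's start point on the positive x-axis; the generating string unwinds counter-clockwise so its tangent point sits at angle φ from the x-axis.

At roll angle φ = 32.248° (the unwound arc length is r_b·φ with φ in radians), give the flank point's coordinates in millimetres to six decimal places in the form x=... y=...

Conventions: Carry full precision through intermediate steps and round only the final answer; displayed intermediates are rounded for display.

recognized (one wheel, involute flank): single-mesh tooth geometry, m = 4.978, N = 77
pitch radius r_p = m·N/2 = 4.978·77/2 = 191.653000
base radius r_b = r_p·cos α = 191.653000·cos 22.325° = 177.287469
roll angle φ = 32.248° = 0.56283378 rad
x = r_b·(cos φ + φ·sin φ) = 203.183160
y = r_b·(sin φ − φ·cos φ) = 10.206497

x=203.183160 y=10.206497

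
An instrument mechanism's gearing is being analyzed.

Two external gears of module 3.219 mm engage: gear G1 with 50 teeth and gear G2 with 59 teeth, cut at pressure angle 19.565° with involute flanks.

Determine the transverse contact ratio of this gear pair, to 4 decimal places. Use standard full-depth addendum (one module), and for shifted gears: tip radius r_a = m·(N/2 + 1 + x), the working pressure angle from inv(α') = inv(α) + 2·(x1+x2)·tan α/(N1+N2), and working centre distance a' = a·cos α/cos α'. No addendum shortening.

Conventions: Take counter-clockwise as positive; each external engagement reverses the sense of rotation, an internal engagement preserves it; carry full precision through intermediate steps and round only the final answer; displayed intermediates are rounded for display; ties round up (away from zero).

1.7927

recognized (one external pair, fixed centres): single-mesh tooth geometry, m = 3.219, N1 = 50, N2 = 59
base radii: r_b1 = 75.828550, r_b2 = 89.477689
tip radii: r_a1 = 83.694000, r_a2 = 98.179500
no profile shift: α' = α, a' = a
action lengths: √(r_a1²−r_b1²) = 35.421980, √(r_a2²−r_b2²) = 40.409868
base pitch p_b = π·m·cos α = 9.528897
CR = (35.421980 + 40.409868 − 175.435500·sin 19.56500°)/9.528897 = 1.792726
contact ratio ≈ 1.7927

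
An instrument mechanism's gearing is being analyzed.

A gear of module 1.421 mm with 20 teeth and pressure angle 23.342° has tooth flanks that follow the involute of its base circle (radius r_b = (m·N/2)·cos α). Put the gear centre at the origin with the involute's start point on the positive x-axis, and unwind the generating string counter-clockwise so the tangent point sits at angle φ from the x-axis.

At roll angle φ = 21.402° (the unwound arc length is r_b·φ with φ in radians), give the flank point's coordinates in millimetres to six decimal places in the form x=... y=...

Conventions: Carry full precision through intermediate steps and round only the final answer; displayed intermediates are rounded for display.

x=13.925710 y=0.223518

topology: single-mesh involute geometry — m = 1.421, N = 20
pitch radius r_p = m·N/2 = 1.421·20/2 = 14.210000
base radius r_b = r_p·cos α = 14.210000·cos 23.342° = 13.046999
roll angle φ = 21.402° = 0.37353537 rad
x = r_b·(cos φ + φ·sin φ) = 13.925710
y = r_b·(sin φ − φ·cos φ) = 0.223518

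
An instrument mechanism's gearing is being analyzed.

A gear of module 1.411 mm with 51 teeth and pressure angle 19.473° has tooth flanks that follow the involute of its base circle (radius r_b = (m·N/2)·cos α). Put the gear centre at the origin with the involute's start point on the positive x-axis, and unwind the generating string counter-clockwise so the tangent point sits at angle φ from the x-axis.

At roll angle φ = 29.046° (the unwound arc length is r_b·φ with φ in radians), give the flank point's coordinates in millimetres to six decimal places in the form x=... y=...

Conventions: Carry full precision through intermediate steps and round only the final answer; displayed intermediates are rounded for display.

recognized (one wheel, involute flank): single-mesh tooth geometry, m = 1.411, N = 51
pitch radius r_p = m·N/2 = 1.411·51/2 = 35.980500
base radius r_b = r_p·cos α = 35.980500·cos 19.473° = 33.922368
roll angle φ = 29.046° = 0.50694833 rad
x = r_b·(cos φ + φ·sin φ) = 38.005248
y = r_b·(sin φ − φ·cos φ) = 1.435666

x=38.005248 y=1.435666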